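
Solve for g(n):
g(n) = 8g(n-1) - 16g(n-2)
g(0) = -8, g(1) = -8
Characteristic equation: x² - 8x + 16 = 0, which is (x - (4))².
Repeated root r = 4.
General solution: g(n) = (A + Bn)·(4)^n.
From g(0) = -8: A = -8.
From g(1) = -8: (A + B)·(4) = -8 ⇒ B = 6.
So g(n) = \left(6 n - 8\right) \cdot (4)^n.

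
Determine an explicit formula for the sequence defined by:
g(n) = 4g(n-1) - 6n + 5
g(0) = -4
First-order linear with linear forcing.
Homogeneous solution: g_h(n) = A·(4)^n.
Try particular g_p(n) = pn + q. Substituting:
  pn + q = 4(p(n-1) + q) - 6n + 5.
Matching the n-coefficient: p = 4p - 6 ⇒ p = 2.
Matching constants: q = -4p + 4q + 5 ⇒ q = 1.
General: g(n) = A·(4)^n + 2 n + 1.
Apply g(0) = -4: A + 1 = -4 ⇒ A = -5.
So g(n) = - 5 \cdot 4^{n} + 2 n + 1.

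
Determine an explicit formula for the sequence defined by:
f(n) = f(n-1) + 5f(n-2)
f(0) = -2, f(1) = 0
Characteristic equation: x² - x - 5 = 0.
Discriminant Δ = (1)² + 4·(5) = 21.
Roots r₁,₂ = (1 ± √21)/2, so r₁ = \frac{1}{2} + \frac{\sqrt{21}}{2}, r₂ = \frac{1}{2} - \frac{\sqrt{21}}{2}.
General solution: f(n) = A·r₁^n + B·r₂^n.
From the initial conditions, A + B = -2 and r₁A + r₂B = 0.
Since r₁ - r₂ = √21: A = (0 - (-2)r₂)/√21 = -1 + \frac{\sqrt{21}}{21}, and B = -2 - A = -1 - \frac{\sqrt{21}}{21}.
So f(n) = \left(-1 + \frac{\sqrt{21}}{21}\right)\left(\frac{1}{2} + \frac{\sqrt{21}}{2}\right)^n + \left(-1 - \frac{\sqrt{21}}{21}\right)\left(\frac{1}{2} - \frac{\sqrt{21}}{2}\right)^n.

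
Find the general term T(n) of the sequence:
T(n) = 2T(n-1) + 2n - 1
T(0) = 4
First-order linear with linear forcing.
Homogeneous solution: T_h(n) = A·(2)^n.
Try particular T_p(n) = pn + q. Substituting:
  pn + q = 2(p(n-1) + q) + 2n - 1.
Matching the n-coefficient: p = 2p + 2 ⇒ p = -2.
Matching constants: q = -2p + 2q - 1 ⇒ q = -3.
General: T(n) = A·(2)^n - 2 n - 3.
Apply T(0) = 4: A - 3 = 4 ⇒ A = 7.
So T(n) = 7 \cdot 2^{n} - 2 n - 3.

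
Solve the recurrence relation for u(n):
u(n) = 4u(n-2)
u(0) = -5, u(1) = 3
Characteristic equation: x² - 4 = 0, which factors as (x - (2))(x - (-2)) = 0.
Roots r₁ = 2, r₂ = -2 (distinct).
General solution: u(n) = A·(2)^n + B·(-2)^n.
From u(0) = -5: A + B = -5.
From u(1) = 3: 2A - 2B = 3.
Solving: A = - \frac{7}{4}, B = - \frac{13}{4}.
So u(n) = - \frac{13 \left(-2\right)^{n}}{4} - \frac{7 \cdot 2^{n}}{4}.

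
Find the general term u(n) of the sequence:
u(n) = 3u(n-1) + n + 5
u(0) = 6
First-order linear with linear forcing.
Homogeneous solution: u_h(n) = A·(3)^n.
Try particular u_p(n) = pn + q. Substituting:
  pn + q = 3(p(n-1) + q) + n + 5.
Matching the n-coefficient: p = 3p + 1 ⇒ p = - \frac{1}{2}.
Matching constants: q = -3p + 3q + 5 ⇒ q = - \frac{13}{4}.
General: u(n) = A·(3)^n - \frac{n}{2} - \frac{13}{4}.
Apply u(0) = 6: A - \frac{13}{4} = 6 ⇒ A = \frac{37}{4}.
So u(n) = \frac{37 \cdot 3^{n}}{4} - \frac{n}{2} - \frac{13}{4}.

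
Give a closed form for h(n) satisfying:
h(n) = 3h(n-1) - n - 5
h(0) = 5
First-order linear with linear forcing.
Homogeneous solution: h_h(n) = A·(3)^n.
Try particular h_p(n) = pn + q. Substituting:
  pn + q = 3(p(n-1) + q) - n - 5.
Matching the n-coefficient: p = 3p - 1 ⇒ p = \frac{1}{2}.
Matching constants: q = -3p + 3q - 5 ⇒ q = \frac{13}{4}.
General: h(n) = A·(3)^n + \frac{n}{2} + \frac{13}{4}.
Apply h(0) = 5: A + \frac{13}{4} = 5 ⇒ A = \frac{7}{4}.
So h(n) = \frac{7 \cdot 3^{n}}{4} + \frac{n}{2} + \frac{13}{4}.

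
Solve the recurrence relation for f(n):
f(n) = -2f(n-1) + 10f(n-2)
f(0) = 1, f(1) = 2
Characteristic equation: x² + 2x - 10 = 0.
Discriminant Δ = (-2)² + 4·(10) = 44.
Roots r₁,₂ = (-2 ± √44)/2, so r₁ = -1 + \sqrt{11}, r₂ = - \sqrt{11} - 1.
General solution: f(n) = A·r₁^n + B·r₂^n.
From the initial conditions, A + B = 1 and r₁A + r₂B = 2.
Since r₁ - r₂ = √44: A = (2 - (1)r₂)/√44 = \frac{3 \sqrt{11}}{22} + \frac{1}{2}, and B = 1 - A = \frac{1}{2} - \frac{3 \sqrt{11}}{22}.
So f(n) = \left(\frac{3 \sqrt{11}}{22} + \frac{1}{2}\right)\left(-1 + \sqrt{11}\right)^n + \left(\frac{1}{2} - \frac{3 \sqrt{11}}{22}\right)\left(- \sqrt{11} - 1\right)^n.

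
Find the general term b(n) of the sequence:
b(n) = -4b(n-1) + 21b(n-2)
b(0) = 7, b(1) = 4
Characteristic equation: x² + 4x - 21 = 0, which factors as (x - (-7))(x - (3)) = 0.
Roots r₁ = -7, r₂ = 3 (distinct).
General solution: b(n) = A·(-7)^n + B·(3)^n.
From b(0) = 7: A + B = 7.
From b(1) = 4: -7A + 3B = 4.
Solving: A = \frac{17}{10}, B = \frac{53}{10}.
So b(n) = \frac{17 \left(-7\right)^{n}}{10} + \frac{53 \cdot 3^{n}}{10}.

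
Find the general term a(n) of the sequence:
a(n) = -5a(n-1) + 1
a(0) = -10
First-order linear non-homogeneous.
Homogeneous solution: a_h(n) = A·(-5)^n.
Try constant particular solution a_p = K: K = -5K + 1 ⇒ K = \frac{1}{6}.
General: a(n) = A·(-5)^n + \frac{1}{6}.
Apply a(0) = -10: A + \frac{1}{6} = -10 ⇒ A = - \frac{61}{6}.
So a(n) = \frac{1}{6} - \frac{61 \left(-5\right)^{n}}{6}.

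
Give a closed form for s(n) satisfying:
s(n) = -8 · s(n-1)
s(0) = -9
Pure geometric recurrence with ratio -8.
By induction s(n) = s(0) · (-8)^n = - 9 \left(-8\right)^{n}.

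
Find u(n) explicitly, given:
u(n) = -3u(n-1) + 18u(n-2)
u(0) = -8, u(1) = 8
Characteristic equation: x² + 3x - 18 = 0, which factors as (x - (-6))(x - (3)) = 0.
Roots r₁ = -6, r₂ = 3 (distinct).
General solution: u(n) = A·(-6)^n + B·(3)^n.
From u(0) = -8: A + B = -8.
From u(1) = 8: -6A + 3B = 8.
Solving: A = - \frac{32}{9}, B = - \frac{40}{9}.
So u(n) = - \frac{32 \left(-6\right)^{n}}{9} - \frac{40 \cdot 3^{n}}{9}.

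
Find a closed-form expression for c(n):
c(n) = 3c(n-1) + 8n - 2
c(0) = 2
First-order linear with linear forcing.
Homogeneous solution: c_h(n) = A·(3)^n.
Try particular c_p(n) = pn + q. Substituting:
  pn + q = 3(p(n-1) + q) + 8n - 2.
Matching the n-coefficient: p = 3p + 8 ⇒ p = -4.
Matching constants: q = -3p + 3q - 2 ⇒ q = -5.
General: c(n) = A·(3)^n - 4 n - 5.
Apply c(0) = 2: A - 5 = 2 ⇒ A = 7.
So c(n) = 7 \cdot 3^{n} - 4 n - 5.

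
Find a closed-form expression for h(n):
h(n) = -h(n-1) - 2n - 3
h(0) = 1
First-order linear with linear forcing.
Homogeneous solution: h_h(n) = A·(-1)^n.
Try particular h_p(n) = pn + q. Substituting:
  pn + q = -(p(n-1) + q) - 2n - 3.
Matching the n-coefficient: p = -p - 2 ⇒ p = -1.
Matching constants: q = p - q - 3 ⇒ q = -2.
General: h(n) = A·(-1)^n - n - 2.
Apply h(0) = 1: A - 2 = 1 ⇒ A = 3.
So h(n) = 3 \left(-1\right)^{n} - n - 2.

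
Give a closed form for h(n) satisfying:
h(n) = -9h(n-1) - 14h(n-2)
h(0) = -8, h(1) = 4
Characteristic equation: x² + 9x + 14 = 0, which factors as (x - (-2))(x - (-7)) = 0.
Roots r₁ = -2, r₂ = -7 (distinct).
General solution: h(n) = A·(-2)^n + B·(-7)^n.
From h(0) = -8: A + B = -8.
From h(1) = 4: -2A - 7B = 4.
Solving: A = - \frac{52}{5}, B = \frac{12}{5}.
So h(n) = - \frac{52 \left(-2\right)^{n}}{5} + \frac{12 \left(-7\right)^{n}}{5}.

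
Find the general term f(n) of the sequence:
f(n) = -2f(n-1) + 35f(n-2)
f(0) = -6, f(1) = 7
Characteristic equation: x² + 2x - 35 = 0, which factors as (x - (5))(x - (-7)) = 0.
Roots r₁ = 5, r₂ = -7 (distinct).
General solution: f(n) = A·(5)^n + B·(-7)^n.
From f(0) = -6: A + B = -6.
From f(1) = 7: 5A - 7B = 7.
Solving: A = - \frac{35}{12}, B = - \frac{37}{12}.
So f(n) = - \frac{37 \left(-7\right)^{n}}{12} - \frac{35 \cdot 5^{n}}{12}.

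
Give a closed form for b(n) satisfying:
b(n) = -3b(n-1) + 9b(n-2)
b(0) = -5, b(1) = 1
Characteristic equation: x² + 3x - 9 = 0.
Discriminant Δ = (-3)² + 4·(9) = 45.
Roots r₁,₂ = (-3 ± √45)/2, so r₁ = - \frac{3}{2} + \frac{3 \sqrt{5}}{2}, r₂ = - \frac{3 \sqrt{5}}{2} - \frac{3}{2}.
General solution: b(n) = A·r₁^n + B·r₂^n.
From the initial conditions, A + B = -5 and r₁A + r₂B = 1.
Since r₁ - r₂ = √45: A = (1 - (-5)r₂)/√45 = - \frac{5}{2} - \frac{13 \sqrt{5}}{30}, and B = -5 - A = - \frac{5}{2} + \frac{13 \sqrt{5}}{30}.
So b(n) = \left(- \frac{5}{2} - \frac{13 \sqrt{5}}{30}\right)\left(- \frac{3}{2} + \frac{3 \sqrt{5}}{2}\right)^n + \left(- \frac{5}{2} + \frac{13 \sqrt{5}}{30}\right)\left(- \frac{3 \sqrt{5}}{2} - \frac{3}{2}\right)^n.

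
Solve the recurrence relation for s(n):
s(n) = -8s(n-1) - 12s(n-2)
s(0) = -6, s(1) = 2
Characteristic equation: x² + 8x + 12 = 0, which factors as (x - (-6))(x - (-2)) = 0.
Roots r₁ = -6, r₂ = -2 (distinct).
General solution: s(n) = A·(-6)^n + B·(-2)^n.
From s(0) = -6: A + B = -6.
From s(1) = 2: -6A - 2B = 2.
Solving: A = \frac{5}{2}, B = - \frac{17}{2}.
So s(n) = - \frac{17 \left(-2\right)^{n}}{2} + \frac{5 \left(-6\right)^{n}}{2}.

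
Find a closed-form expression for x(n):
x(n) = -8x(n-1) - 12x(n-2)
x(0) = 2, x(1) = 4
Characteristic equation: x² + 8x + 12 = 0, which factors as (x - (-6))(x - (-2)) = 0.
Roots r₁ = -6, r₂ = -2 (distinct).
General solution: x(n) = A·(-6)^n + B·(-2)^n.
From x(0) = 2: A + B = 2.
From x(1) = 4: -6A - 2B = 4.
Solving: A = -2, B = 4.
So x(n) = 4 \left(-2\right)^{n} - 2 \left(-6\right)^{n}.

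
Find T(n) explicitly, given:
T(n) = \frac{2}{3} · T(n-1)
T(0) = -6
Pure geometric recurrence with ratio \frac{2}{3}.
By induction T(n) = T(0) · (\frac{2}{3})^n = - 6 \left(\frac{2}{3}\right)^{n}.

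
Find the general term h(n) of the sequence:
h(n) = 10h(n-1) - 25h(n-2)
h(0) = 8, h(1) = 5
Characteristic equation: x² - 10x + 25 = 0, which is (x - (5))².
Repeated root r = 5.
General solution: h(n) = (A + Bn)·(5)^n.
From h(0) = 8: A = 8.
From h(1) = 5: (A + B)·(5) = 5 ⇒ B = -7.
So h(n) = \left(8 - 7 n\right) \cdot (5)^n.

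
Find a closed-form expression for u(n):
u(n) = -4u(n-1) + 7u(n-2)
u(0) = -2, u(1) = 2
Characteristic equation: x² + 4x - 7 = 0.
Discriminant Δ = (-4)² + 4·(7) = 44.
Roots r₁,₂ = (-4 ± √44)/2, so r₁ = -2 + \sqrt{11}, r₂ = - \sqrt{11} - 2.
General solution: u(n) = A·r₁^n + B·r₂^n.
From the initial conditions, A + B = -2 and r₁A + r₂B = 2.
Since r₁ - r₂ = √44: A = (2 - (-2)r₂)/√44 = -1 - \frac{\sqrt{11}}{11}, and B = -2 - A = -1 + \frac{\sqrt{11}}{11}.
So u(n) = \left(-1 - \frac{\sqrt{11}}{11}\right)\left(-2 + \sqrt{11}\right)^n + \left(-1 + \frac{\sqrt{11}}{11}\right)\left(- \sqrt{11} - 2\right)^n.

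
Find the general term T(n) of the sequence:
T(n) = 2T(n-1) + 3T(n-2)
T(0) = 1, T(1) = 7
Characteristic equation: x² - 2x - 3 = 0, which factors as (x - (3))(x - (-1)) = 0.
Roots r₁ = 3, r₂ = -1 (distinct).
General solution: T(n) = A·(3)^n + B·(-1)^n.
From T(0) = 1: A + B = 1.
From T(1) = 7: 3A - B = 7.
Solving: A = 2, B = -1.
So T(n) = - \left(-1\right)^{n} + 2 \cdot 3^{n}.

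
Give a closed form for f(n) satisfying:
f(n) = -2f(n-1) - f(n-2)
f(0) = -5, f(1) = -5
Characteristic equation: x² + 2x + 1 = 0, which is (x - (-1))².
Repeated root r = -1.
General solution: f(n) = (A + Bn)·(-1)^n.
From f(0) = -5: A = -5.
From f(1) = -5: (A + B)·(-1) = -5 ⇒ B = 10.
So f(n) = \left(10 n - 5\right) \cdot (-1)^n.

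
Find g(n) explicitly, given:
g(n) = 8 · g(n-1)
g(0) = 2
Pure geometric recurrence with ratio 8.
By induction g(n) = g(0) · (8)^n = 2 \cdot 8^{n}.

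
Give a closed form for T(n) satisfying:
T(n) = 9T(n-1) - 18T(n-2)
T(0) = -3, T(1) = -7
Characteristic equation: x² - 9x + 18 = 0, which factors as (x - (3))(x - (6)) = 0.
Roots r₁ = 3, r₂ = 6 (distinct).
General solution: T(n) = A·(3)^n + B·(6)^n.
From T(0) = -3: A + B = -3.
From T(1) = -7: 3A + 6B = -7.
Solving: A = - \frac{11}{3}, B = \frac{2}{3}.
So T(n) = - \frac{11 \cdot 3^{n}}{3} + \frac{2 \cdot 6^{n}}{3}.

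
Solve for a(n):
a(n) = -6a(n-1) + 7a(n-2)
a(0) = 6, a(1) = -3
Characteristic equation: x² + 6x - 7 = 0, which factors as (x - (-7))(x - (1)) = 0.
Roots r₁ = -7, r₂ = 1 (distinct).
General solution: a(n) = A·(-7)^n + B·(1)^n.
From a(0) = 6: A + B = 6.
From a(1) = -3: -7A + B = -3.
Solving: A = \frac{9}{8}, B = \frac{39}{8}.
So a(n) = \frac{9 \left(-7\right)^{n}}{8} + \frac{39}{8}.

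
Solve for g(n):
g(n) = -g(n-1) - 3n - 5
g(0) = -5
First-order linear with linear forcing.
Homogeneous solution: g_h(n) = A·(-1)^n.
Try particular g_p(n) = pn + q. Substituting:
  pn + q = -(p(n-1) + q) - 3n - 5.
Matching the n-coefficient: p = -p - 3 ⇒ p = - \frac{3}{2}.
Matching constants: q = p - q - 5 ⇒ q = - \frac{13}{4}.
General: g(n) = A·(-1)^n - \frac{3 n}{2} - \frac{13}{4}.
Apply g(0) = -5: A - \frac{13}{4} = -5 ⇒ A = - \frac{7}{4}.
So g(n) = - \frac{7 \left(-1\right)^{n}}{4} - \frac{3 n}{2} - \frac{13}{4}.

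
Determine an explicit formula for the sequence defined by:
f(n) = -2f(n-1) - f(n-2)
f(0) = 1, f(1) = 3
Characteristic equation: x² + 2x + 1 = 0, which is (x - (-1))².
Repeated root r = -1.
General solution: f(n) = (A + Bn)·(-1)^n.
From f(0) = 1: A = 1.
From f(1) = 3: (A + B)·(-1) = 3 ⇒ B = -4.
So f(n) = \left(1 - 4 n\right) \cdot (-1)^n.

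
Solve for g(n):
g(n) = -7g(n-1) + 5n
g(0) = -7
First-order linear with linear forcing.
Homogeneous solution: g_h(n) = A·(-7)^n.
Try particular g_p(n) = pn + q. Substituting:
  pn + q = -7(p(n-1) + q) + 5n.
Matching the n-coefficient: p = -7p + 5 ⇒ p = \frac{5}{8}.
Matching constants: q = 7p - 7q ⇒ q = \frac{35}{64}.
General: g(n) = A·(-7)^n + \frac{5 n}{8} + \frac{35}{64}.
Apply g(0) = -7: A + \frac{35}{64} = -7 ⇒ A = - \frac{483}{64}.
So g(n) = - \frac{483 \left(-7\right)^{n}}{64} + \frac{5 n}{8} + \frac{35}{64}.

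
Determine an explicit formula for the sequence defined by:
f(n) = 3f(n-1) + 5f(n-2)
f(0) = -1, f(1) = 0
Characteristic equation: x² - 3x - 5 = 0.
Discriminant Δ = (3)² + 4·(5) = 29.
Roots r₁,₂ = (3 ± √29)/2, so r₁ = \frac{3}{2} + \frac{\sqrt{29}}{2}, r₂ = \frac{3}{2} - \frac{\sqrt{29}}{2}.
General solution: f(n) = A·r₁^n + B·r₂^n.
From the initial conditions, A + B = -1 and r₁A + r₂B = 0.
Since r₁ - r₂ = √29: A = (0 - (-1)r₂)/√29 = - \frac{1}{2} + \frac{3 \sqrt{29}}{58}, and B = -1 - A = - \frac{1}{2} - \frac{3 \sqrt{29}}{58}.
So f(n) = \left(- \frac{1}{2} + \frac{3 \sqrt{29}}{58}\right)\left(\frac{3}{2} + \frac{\sqrt{29}}{2}\right)^n + \left(- \frac{1}{2} - \frac{3 \sqrt{29}}{58}\right)\left(\frac{3}{2} - \frac{\sqrt{29}}{2}\right)^n.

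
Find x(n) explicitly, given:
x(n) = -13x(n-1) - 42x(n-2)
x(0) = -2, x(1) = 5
Characteristic equation: x² + 13x + 42 = 0, which factors as (x - (-7))(x - (-6)) = 0.
Roots r₁ = -7, r₂ = -6 (distinct).
General solution: x(n) = A·(-7)^n + B·(-6)^n.
From x(0) = -2: A + B = -2.
From x(1) = 5: -7A - 6B = 5.
Solving: A = 7, B = -9.
So x(n) = - 9 \left(-6\right)^{n} + 7 \left(-7\right)^{n}.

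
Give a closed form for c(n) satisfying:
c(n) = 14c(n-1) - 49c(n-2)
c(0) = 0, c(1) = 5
Characteristic equation: x² - 14x + 49 = 0, which is (x - (7))².
Repeated root r = 7.
General solution: c(n) = (A + Bn)·(7)^n.
From c(0) = 0: A = 0.
From c(1) = 5: (A + B)·(7) = 5 ⇒ B = \frac{5}{7}.
So c(n) = \left(\frac{5 n}{7}\right) \cdot (7)^n.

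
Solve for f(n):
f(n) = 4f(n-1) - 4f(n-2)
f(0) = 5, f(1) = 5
Characteristic equation: x² - 4x + 4 = 0, which is (x - (2))².
Repeated root r = 2.
General solution: f(n) = (A + Bn)·(2)^n.
From f(0) = 5: A = 5.
From f(1) = 5: (A + B)·(2) = 5 ⇒ B = - \frac{5}{2}.
So f(n) = \left(5 - \frac{5 n}{2}\right) \cdot (2)^n.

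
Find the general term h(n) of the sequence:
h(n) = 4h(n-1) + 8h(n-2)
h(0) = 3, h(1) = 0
Characteristic equation: x² - 4x - 8 = 0.
Discriminant Δ = (4)² + 4·(8) = 48.
Roots r₁,₂ = (4 ± √48)/2, so r₁ = 2 + 2 \sqrt{3}, r₂ = 2 - 2 \sqrt{3}.
General solution: h(n) = A·r₁^n + B·r₂^n.
From the initial conditions, A + B = 3 and r₁A + r₂B = 0.
Since r₁ - r₂ = √48: A = (0 - (3)r₂)/√48 = \frac{3}{2} - \frac{\sqrt{3}}{2}, and B = 3 - A = \frac{\sqrt{3}}{2} + \frac{3}{2}.
So h(n) = \left(\frac{3}{2} - \frac{\sqrt{3}}{2}\right)\left(2 + 2 \sqrt{3}\right)^n + \left(\frac{\sqrt{3}}{2} + \frac{3}{2}\right)\left(2 - 2 \sqrt{3}\right)^n.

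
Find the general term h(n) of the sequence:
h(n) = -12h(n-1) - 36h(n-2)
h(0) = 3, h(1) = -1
Characteristic equation: x² + 12x + 36 = 0, which is (x - (-6))².
Repeated root r = -6.
General solution: h(n) = (A + Bn)·(-6)^n.
From h(0) = 3: A = 3.
From h(1) = -1: (A + B)·(-6) = -1 ⇒ B = - \frac{17}{6}.
So h(n) = \left(3 - \frac{17 n}{6}\right) \cdot (-6)^n.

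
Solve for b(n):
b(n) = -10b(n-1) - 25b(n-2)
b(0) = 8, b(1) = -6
Characteristic equation: x² + 10x + 25 = 0, which is (x - (-5))².
Repeated root r = -5.
General solution: b(n) = (A + Bn)·(-5)^n.
From b(0) = 8: A = 8.
From b(1) = -6: (A + B)·(-5) = -6 ⇒ B = - \frac{34}{5}.
So b(n) = \left(8 - \frac{34 n}{5}\right) \cdot (-5)^n.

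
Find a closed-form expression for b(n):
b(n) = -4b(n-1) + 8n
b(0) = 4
First-order linear with linear forcing.
Homogeneous solution: b_h(n) = A·(-4)^n.
Try particular b_p(n) = pn + q. Substituting:
  pn + q = -4(p(n-1) + q) + 8n.
Matching the n-coefficient: p = -4p + 8 ⇒ p = \frac{8}{5}.
Matching constants: q = 4p - 4q ⇒ q = \frac{32}{25}.
General: b(n) = A·(-4)^n + \frac{8 n}{5} + \frac{32}{25}.
Apply b(0) = 4: A + \frac{32}{25} = 4 ⇒ A = \frac{68}{25}.
So b(n) = \frac{68 \left(-4\right)^{n}}{25} + \frac{8 n}{5} + \frac{32}{25}.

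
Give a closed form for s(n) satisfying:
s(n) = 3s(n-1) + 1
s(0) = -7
First-order linear non-homogeneous.
Homogeneous solution: s_h(n) = A·(3)^n.
Try constant particular solution s_p = K: K = 3K + 1 ⇒ K = - \frac{1}{2}.
General: s(n) = A·(3)^n - \frac{1}{2}.
Apply s(0) = -7: A - \frac{1}{2} = -7 ⇒ A = - \frac{13}{2}.
So s(n) = - \frac{13 \cdot 3^{n}}{2} - \frac{1}{2}.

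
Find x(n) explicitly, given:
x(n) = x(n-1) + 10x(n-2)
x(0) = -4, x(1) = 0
Characteristic equation: x² - x - 10 = 0.
Discriminant Δ = (1)² + 4·(10) = 41.
Roots r₁,₂ = (1 ± √41)/2, so r₁ = \frac{1}{2} + \frac{\sqrt{41}}{2}, r₂ = \frac{1}{2} - \frac{\sqrt{41}}{2}.
General solution: x(n) = A·r₁^n + B·r₂^n.
From the initial conditions, A + B = -4 and r₁A + r₂B = 0.
Since r₁ - r₂ = √41: A = (0 - (-4)r₂)/√41 = -2 + \frac{2 \sqrt{41}}{41}, and B = -4 - A = -2 - \frac{2 \sqrt{41}}{41}.
So x(n) = \left(-2 + \frac{2 \sqrt{41}}{41}\right)\left(\frac{1}{2} + \frac{\sqrt{41}}{2}\right)^n + \left(-2 - \frac{2 \sqrt{41}}{41}\right)\left(\frac{1}{2} - \frac{\sqrt{41}}{2}\right)^n.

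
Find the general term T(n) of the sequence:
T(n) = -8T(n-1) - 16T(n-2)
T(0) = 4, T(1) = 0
Characteristic equation: x² + 8x + 16 = 0, which is (x - (-4))².
Repeated root r = -4.
General solution: T(n) = (A + Bn)·(-4)^n.
From T(0) = 4: A = 4.
From T(1) = 0: (A + B)·(-4) = 0 ⇒ B = -4.
So T(n) = \left(4 - 4 n\right) \cdot (-4)^n.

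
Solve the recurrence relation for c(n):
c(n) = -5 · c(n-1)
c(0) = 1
Pure geometric recurrence with ratio -5.
By induction c(n) = c(0) · (-5)^n = \left(-5\right)^{n}.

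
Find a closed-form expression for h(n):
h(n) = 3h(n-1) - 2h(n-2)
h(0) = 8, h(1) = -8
Characteristic equation: x² - 3x + 2 = 0, which factors as (x - (2))(x - (1)) = 0.
Roots r₁ = 2, r₂ = 1 (distinct).
General solution: h(n) = A·(2)^n + B·(1)^n.
From h(0) = 8: A + B = 8.
From h(1) = -8: 2A + B = -8.
Solving: A = -16, B = 24.
So h(n) = 24 - 16 \cdot 2^{n}.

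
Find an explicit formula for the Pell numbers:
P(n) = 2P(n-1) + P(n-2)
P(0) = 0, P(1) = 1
This is the Pell sequence.
Characteristic equation: x² - 2x - 1 = 0; roots r₁ = 1 + \sqrt{2}, r₂ = 1 - \sqrt{2}.
General: P(n) = A·r₁^n + B·r₂^n. Solving with P(0)=0, P(1)=1 gives A = \frac{\sqrt{2}}{4}, B = - \frac{\sqrt{2}}{4}.
So P(n) = \frac{\sqrt{2} \left(- \left(1 - \sqrt{2}\right)^{n} + \left(1 + \sqrt{2}\right)^{n}\right)}{4}.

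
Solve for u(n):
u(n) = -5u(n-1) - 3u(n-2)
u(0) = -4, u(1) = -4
Characteristic equation: x² + 5x + 3 = 0.
Discriminant Δ = (-5)² + 4·(-3) = 13.
Roots r₁,₂ = (-5 ± √13)/2, so r₁ = - \frac{5}{2} + \frac{\sqrt{13}}{2}, r₂ = - \frac{5}{2} - \frac{\sqrt{13}}{2}.
General solution: u(n) = A·r₁^n + B·r₂^n.
From the initial conditions, A + B = -4 and r₁A + r₂B = -4.
Since r₁ - r₂ = √13: A = (-4 - (-4)r₂)/√13 = - \frac{14 \sqrt{13}}{13} - 2, and B = -4 - A = -2 + \frac{14 \sqrt{13}}{13}.
So u(n) = \left(- \frac{14 \sqrt{13}}{13} - 2\right)\left(- \frac{5}{2} + \frac{\sqrt{13}}{2}\right)^n + \left(-2 + \frac{14 \sqrt{13}}{13}\right)\left(- \frac{5}{2} - \frac{\sqrt{13}}{2}\right)^n.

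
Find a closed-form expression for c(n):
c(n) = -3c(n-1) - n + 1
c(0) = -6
First-order linear with linear forcing.
Homogeneous solution: c_h(n) = A·(-3)^n.
Try particular c_p(n) = pn + q. Substituting:
  pn + q = -3(p(n-1) + q) - n + 1.
Matching the n-coefficient: p = -3p - 1 ⇒ p = - \frac{1}{4}.
Matching constants: q = 3p - 3q + 1 ⇒ q = \frac{1}{16}.
General: c(n) = A·(-3)^n - \frac{n}{4} + \frac{1}{16}.
Apply c(0) = -6: A + \frac{1}{16} = -6 ⇒ A = - \frac{97}{16}.
So c(n) = - \frac{97 \left(-3\right)^{n}}{16} - \frac{n}{4} + \frac{1}{16}.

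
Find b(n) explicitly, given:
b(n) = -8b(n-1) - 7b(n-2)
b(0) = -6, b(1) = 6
Characteristic equation: x² + 8x + 7 = 0, which factors as (x - (-7))(x - (-1)) = 0.
Roots r₁ = -7, r₂ = -1 (distinct).
General solution: b(n) = A·(-7)^n + B·(-1)^n.
From b(0) = -6: A + B = -6.
From b(1) = 6: -7A - B = 6.
Solving: A = 0, B = -6.
So b(n) = - 6 \left(-1\right)^{n}.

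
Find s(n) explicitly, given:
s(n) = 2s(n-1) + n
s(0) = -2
First-order linear with linear forcing.
Homogeneous solution: s_h(n) = A·(2)^n.
Try particular s_p(n) = pn + q. Substituting:
  pn + q = 2(p(n-1) + q) + n.
Matching the n-coefficient: p = 2p + 1 ⇒ p = -1.
Matching constants: q = -2p + 2q ⇒ q = -2.
General: s(n) = A·(2)^n - n - 2.
Apply s(0) = -2: A - 2 = -2 ⇒ A = 0.
So s(n) = - n - 2.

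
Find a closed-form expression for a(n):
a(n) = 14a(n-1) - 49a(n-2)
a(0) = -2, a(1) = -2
Characteristic equation: x² - 14x + 49 = 0, which is (x - (7))².
Repeated root r = 7.
General solution: a(n) = (A + Bn)·(7)^n.
From a(0) = -2: A = -2.
From a(1) = -2: (A + B)·(7) = -2 ⇒ B = \frac{12}{7}.
So a(n) = \left(\frac{12 n}{7} - 2\right) \cdot (7)^n.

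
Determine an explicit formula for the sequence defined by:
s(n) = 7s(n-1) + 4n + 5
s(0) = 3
First-order linear with linear forcing.
Homogeneous solution: s_h(n) = A·(7)^n.
Try particular s_p(n) = pn + q. Substituting:
  pn + q = 7(p(n-1) + q) + 4n + 5.
Matching the n-coefficient: p = 7p + 4 ⇒ p = - \frac{2}{3}.
Matching constants: q = -7p + 7q + 5 ⇒ q = - \frac{29}{18}.
General: s(n) = A·(7)^n - \frac{2 n}{3} - \frac{29}{18}.
Apply s(0) = 3: A - \frac{29}{18} = 3 ⇒ A = \frac{83}{18}.
So s(n) = \frac{83 \cdot 7^{n}}{18} - \frac{2 n}{3} - \frac{29}{18}.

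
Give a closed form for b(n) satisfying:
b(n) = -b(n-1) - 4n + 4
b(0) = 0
First-order linear with linear forcing.
Homogeneous solution: b_h(n) = A·(-1)^n.
Try particular b_p(n) = pn + q. Substituting:
  pn + q = -(p(n-1) + q) - 4n + 4.
Matching the n-coefficient: p = -p - 4 ⇒ p = -2.
Matching constants: q = p - q + 4 ⇒ q = 1.
General: b(n) = A·(-1)^n - 2 n + 1.
Apply b(0) = 0: A + 1 = 0 ⇒ A = -1.
So b(n) = - \left(-1\right)^{n} - 2 n + 1.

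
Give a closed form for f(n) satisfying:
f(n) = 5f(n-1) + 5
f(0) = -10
First-order linear non-homogeneous.
Homogeneous solution: f_h(n) = A·(5)^n.
Try constant particular solution f_p = K: K = 5K + 5 ⇒ K = - \frac{5}{4}.
General: f(n) = A·(5)^n - \frac{5}{4}.
Apply f(0) = -10: A - \frac{5}{4} = -10 ⇒ A = - \frac{35}{4}.
So f(n) = - \frac{35 \cdot 5^{n}}{4} - \frac{5}{4}.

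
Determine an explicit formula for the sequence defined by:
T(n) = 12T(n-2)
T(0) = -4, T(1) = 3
Characteristic equation: x² - 12 = 0.
Discriminant Δ = (0)² + 4·(12) = 48.
Roots r₁,₂ = (0 ± √48)/2, so r₁ = 2 \sqrt{3}, r₂ = - 2 \sqrt{3}.
General solution: T(n) = A·r₁^n + B·r₂^n.
From the initial conditions, A + B = -4 and r₁A + r₂B = 3.
Since r₁ - r₂ = √48: A = (3 - (-4)r₂)/√48 = -2 + \frac{\sqrt{3}}{4}, and B = -4 - A = -2 - \frac{\sqrt{3}}{4}.
So T(n) = \left(-2 + \frac{\sqrt{3}}{4}\right)\left(2 \sqrt{3}\right)^n + \left(-2 - \frac{\sqrt{3}}{4}\right)\left(- 2 \sqrt{3}\right)^n.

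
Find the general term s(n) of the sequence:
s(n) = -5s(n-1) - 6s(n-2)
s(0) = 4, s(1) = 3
Characteristic equation: x² + 5x + 6 = 0, which factors as (x - (-3))(x - (-2)) = 0.
Roots r₁ = -3, r₂ = -2 (distinct).
General solution: s(n) = A·(-3)^n + B·(-2)^n.
From s(0) = 4: A + B = 4.
From s(1) = 3: -3A - 2B = 3.
Solving: A = -11, B = 15.
So s(n) = 15 \left(-2\right)^{n} - 11 \left(-3\right)^{n}.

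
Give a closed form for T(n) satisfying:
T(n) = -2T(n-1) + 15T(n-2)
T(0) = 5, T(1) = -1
Characteristic equation: x² + 2x - 15 = 0, which factors as (x - (3))(x - (-5)) = 0.
Roots r₁ = 3, r₂ = -5 (distinct).
General solution: T(n) = A·(3)^n + B·(-5)^n.
From T(0) = 5: A + B = 5.
From T(1) = -1: 3A - 5B = -1.
Solving: A = 3, B = 2.
So T(n) = 2 \left(-5\right)^{n} + 3 \cdot 3^{n}.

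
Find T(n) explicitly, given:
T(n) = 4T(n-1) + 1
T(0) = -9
First-order linear non-homogeneous.
Homogeneous solution: T_h(n) = A·(4)^n.
Try constant particular solution T_p = K: K = 4K + 1 ⇒ K = - \frac{1}{3}.
General: T(n) = A·(4)^n - \frac{1}{3}.
Apply T(0) = -9: A - \frac{1}{3} = -9 ⇒ A = - \frac{26}{3}.
So T(n) = - \frac{26 \cdot 4^{n}}{3} - \frac{1}{3}.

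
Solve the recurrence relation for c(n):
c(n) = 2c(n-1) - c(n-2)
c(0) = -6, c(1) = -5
Characteristic equation: x² - 2x + 1 = 0, which is (x - (1))².
Repeated root r = 1.
General solution: c(n) = (A + Bn)·(1)^n.
From c(0) = -6: A = -6.
From c(1) = -5: (A + B)·(1) = -5 ⇒ B = 1.
So c(n) = \left(n - 6\right) \cdot (1)^n.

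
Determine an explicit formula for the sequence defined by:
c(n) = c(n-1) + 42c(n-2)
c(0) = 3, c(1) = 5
Characteristic equation: x² - x - 42 = 0, which factors as (x - (7))(x - (-6)) = 0.
Roots r₁ = 7, r₂ = -6 (distinct).
General solution: c(n) = A·(7)^n + B·(-6)^n.
From c(0) = 3: A + B = 3.
From c(1) = 5: 7A - 6B = 5.
Solving: A = \frac{23}{13}, B = \frac{16}{13}.
So c(n) = \frac{16 \left(-6\right)^{n}}{13} + \frac{23 \cdot 7^{n}}{13}.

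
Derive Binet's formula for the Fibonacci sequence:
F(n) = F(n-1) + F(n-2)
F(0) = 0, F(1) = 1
This is the Fibonacci sequence.
Characteristic equation: x² - x - 1 = 0; roots r₁ = \frac{1}{2} + \frac{\sqrt{5}}{2}, r₂ = \frac{1}{2} - \frac{\sqrt{5}}{2}.
General: F(n) = A·r₁^n + B·r₂^n. Solving with F(0)=0, F(1)=1 gives A = \frac{\sqrt{5}}{5}, B = - \frac{\sqrt{5}}{5}.
So F(n) = \frac{2^{- n} \sqrt{5} \left(- \left(1 - \sqrt{5}\right)^{n} + \left(1 + \sqrt{5}\right)^{n}\right)}{5}.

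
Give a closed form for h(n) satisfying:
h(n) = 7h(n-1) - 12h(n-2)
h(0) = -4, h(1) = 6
Characteristic equation: x² - 7x + 12 = 0, which factors as (x - (4))(x - (3)) = 0.
Roots r₁ = 4, r₂ = 3 (distinct).
General solution: h(n) = A·(4)^n + B·(3)^n.
From h(0) = -4: A + B = -4.
From h(1) = 6: 4A + 3B = 6.
Solving: A = 18, B = -22.
So h(n) = - 22 \cdot 3^{n} + 18 \cdot 4^{n}.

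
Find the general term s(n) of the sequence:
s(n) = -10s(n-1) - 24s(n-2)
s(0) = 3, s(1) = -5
Characteristic equation: x² + 10x + 24 = 0, which factors as (x - (-4))(x - (-6)) = 0.
Roots r₁ = -4, r₂ = -6 (distinct).
General solution: s(n) = A·(-4)^n + B·(-6)^n.
From s(0) = 3: A + B = 3.
From s(1) = -5: -4A - 6B = -5.
Solving: A = \frac{13}{2}, B = - \frac{7}{2}.
So s(n) = \frac{13 \left(-4\right)^{n}}{2} - \frac{7 \left(-6\right)^{n}}{2}.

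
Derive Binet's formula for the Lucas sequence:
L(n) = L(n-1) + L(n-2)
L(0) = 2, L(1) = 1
This is the Lucas sequence.
Characteristic equation: x² - x - 1 = 0; roots r₁ = \frac{1}{2} + \frac{\sqrt{5}}{2}, r₂ = \frac{1}{2} - \frac{\sqrt{5}}{2}.
General: L(n) = A·r₁^n + B·r₂^n. Solving with L(0)=2, L(1)=1 gives A = 1, B = 1.
So L(n) = 2^{- n} \left(\left(1 - \sqrt{5}\right)^{n} + \left(1 + \sqrt{5}\right)^{n}\right).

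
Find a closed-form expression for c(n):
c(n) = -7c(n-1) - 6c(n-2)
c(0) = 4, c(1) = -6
Characteristic equation: x² + 7x + 6 = 0, which factors as (x - (-6))(x - (-1)) = 0.
Roots r₁ = -6, r₂ = -1 (distinct).
General solution: c(n) = A·(-6)^n + B·(-1)^n.
From c(0) = 4: A + B = 4.
From c(1) = -6: -6A - B = -6.
Solving: A = \frac{2}{5}, B = \frac{18}{5}.
So c(n) = \frac{18 \left(-1\right)^{n}}{5} + \frac{2 \left(-6\right)^{n}}{5}.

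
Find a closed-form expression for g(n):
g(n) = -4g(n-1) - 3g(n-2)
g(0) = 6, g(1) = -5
Characteristic equation: x² + 4x + 3 = 0, which factors as (x - (-3))(x - (-1)) = 0.
Roots r₁ = -3, r₂ = -1 (distinct).
General solution: g(n) = A·(-3)^n + B·(-1)^n.
From g(0) = 6: A + B = 6.
From g(1) = -5: -3A - B = -5.
Solving: A = - \frac{1}{2}, B = \frac{13}{2}.
So g(n) = \frac{13 \left(-1\right)^{n}}{2} - \frac{\left(-3\right)^{n}}{2}.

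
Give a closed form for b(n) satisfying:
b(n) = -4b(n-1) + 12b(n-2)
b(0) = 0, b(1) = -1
Characteristic equation: x² + 4x - 12 = 0, which factors as (x - (-6))(x - (2)) = 0.
Roots r₁ = -6, r₂ = 2 (distinct).
General solution: b(n) = A·(-6)^n + B·(2)^n.
From b(0) = 0: A + B = 0.
From b(1) = -1: -6A + 2B = -1.
Solving: A = \frac{1}{8}, B = - \frac{1}{8}.
So b(n) = \frac{\left(-6\right)^{n}}{8} - \frac{2^{n}}{8}.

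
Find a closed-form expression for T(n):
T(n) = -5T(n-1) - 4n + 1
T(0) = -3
First-order linear with linear forcing.
Homogeneous solution: T_h(n) = A·(-5)^n.
Try particular T_p(n) = pn + q. Substituting:
  pn + q = -5(p(n-1) + q) - 4n + 1.
Matching the n-coefficient: p = -5p - 4 ⇒ p = - \frac{2}{3}.
Matching constants: q = 5p - 5q + 1 ⇒ q = - \frac{7}{18}.
General: T(n) = A·(-5)^n - \frac{2 n}{3} - \frac{7}{18}.
Apply T(0) = -3: A - \frac{7}{18} = -3 ⇒ A = - \frac{47}{18}.
So T(n) = - \frac{47 \left(-5\right)^{n}}{18} - \frac{2 n}{3} - \frac{7}{18}.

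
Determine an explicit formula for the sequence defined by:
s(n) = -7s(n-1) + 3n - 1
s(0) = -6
First-order linear with linear forcing.
Homogeneous solution: s_h(n) = A·(-7)^n.
Try particular s_p(n) = pn + q. Substituting:
  pn + q = -7(p(n-1) + q) + 3n - 1.
Matching the n-coefficient: p = -7p + 3 ⇒ p = \frac{3}{8}.
Matching constants: q = 7p - 7q - 1 ⇒ q = \frac{13}{64}.
General: s(n) = A·(-7)^n + \frac{3 n}{8} + \frac{13}{64}.
Apply s(0) = -6: A + \frac{13}{64} = -6 ⇒ A = - \frac{397}{64}.
So s(n) = - \frac{397 \left(-7\right)^{n}}{64} + \frac{3 n}{8} + \frac{13}{64}.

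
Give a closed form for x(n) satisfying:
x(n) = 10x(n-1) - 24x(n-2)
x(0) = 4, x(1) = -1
Characteristic equation: x² - 10x + 24 = 0, which factors as (x - (4))(x - (6)) = 0.
Roots r₁ = 4, r₂ = 6 (distinct).
General solution: x(n) = A·(4)^n + B·(6)^n.
From x(0) = 4: A + B = 4.
From x(1) = -1: 4A + 6B = -1.
Solving: A = \frac{25}{2}, B = - \frac{17}{2}.
So x(n) = \frac{25 \cdot 4^{n}}{2} - \frac{17 \cdot 6^{n}}{2}.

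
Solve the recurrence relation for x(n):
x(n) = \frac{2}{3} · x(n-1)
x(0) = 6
Pure geometric recurrence with ratio \frac{2}{3}.
By induction x(n) = x(0) · (\frac{2}{3})^n = 6 \left(\frac{2}{3}\right)^{n}.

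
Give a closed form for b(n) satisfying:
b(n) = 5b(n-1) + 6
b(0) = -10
First-order linear non-homogeneous.
Homogeneous solution: b_h(n) = A·(5)^n.
Try constant particular solution b_p = K: K = 5K + 6 ⇒ K = - \frac{3}{2}.
General: b(n) = A·(5)^n - \frac{3}{2}.
Apply b(0) = -10: A - \frac{3}{2} = -10 ⇒ A = - \frac{17}{2}.
So b(n) = - \frac{17 \cdot 5^{n}}{2} - \frac{3}{2}.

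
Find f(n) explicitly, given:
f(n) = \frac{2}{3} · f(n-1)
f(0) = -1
Pure geometric recurrence with ratio \frac{2}{3}.
By induction f(n) = f(0) · (\frac{2}{3})^n = - \left(\frac{2}{3}\right)^{n}.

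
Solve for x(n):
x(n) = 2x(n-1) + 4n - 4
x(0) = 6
First-order linear with linear forcing.
Homogeneous solution: x_h(n) = A·(2)^n.
Try particular x_p(n) = pn + q. Substituting:
  pn + q = 2(p(n-1) + q) + 4n - 4.
Matching the n-coefficient: p = 2p + 4 ⇒ p = -4.
Matching constants: q = -2p + 2q - 4 ⇒ q = -4.
General: x(n) = A·(2)^n - 4 n - 4.
Apply x(0) = 6: A - 4 = 6 ⇒ A = 10.
So x(n) = 10 \cdot 2^{n} - 4 n - 4.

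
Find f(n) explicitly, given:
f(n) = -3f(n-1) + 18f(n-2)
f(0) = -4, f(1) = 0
Characteristic equation: x² + 3x - 18 = 0, which factors as (x - (3))(x - (-6)) = 0.
Roots r₁ = 3, r₂ = -6 (distinct).
General solution: f(n) = A·(3)^n + B·(-6)^n.
From f(0) = -4: A + B = -4.
From f(1) = 0: 3A - 6B = 0.
Solving: A = - \frac{8}{3}, B = - \frac{4}{3}.
So f(n) = - \frac{4 \left(-6\right)^{n}}{3} - \frac{8 \cdot 3^{n}}{3}.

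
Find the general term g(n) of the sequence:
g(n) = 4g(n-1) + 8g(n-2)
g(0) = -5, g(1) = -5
Characteristic equation: x² - 4x - 8 = 0.
Discriminant Δ = (4)² + 4·(8) = 48.
Roots r₁,₂ = (4 ± √48)/2, so r₁ = 2 + 2 \sqrt{3}, r₂ = 2 - 2 \sqrt{3}.
General solution: g(n) = A·r₁^n + B·r₂^n.
From the initial conditions, A + B = -5 and r₁A + r₂B = -5.
Since r₁ - r₂ = √48: A = (-5 - (-5)r₂)/√48 = - \frac{5}{2} + \frac{5 \sqrt{3}}{12}, and B = -5 - A = - \frac{5}{2} - \frac{5 \sqrt{3}}{12}.
So g(n) = \left(- \frac{5}{2} + \frac{5 \sqrt{3}}{12}\right)\left(2 + 2 \sqrt{3}\right)^n + \left(- \frac{5}{2} - \frac{5 \sqrt{3}}{12}\right)\left(2 - 2 \sqrt{3}\right)^n.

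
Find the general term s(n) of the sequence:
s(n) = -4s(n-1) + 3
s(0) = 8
First-order linear non-homogeneous.
Homogeneous solution: s_h(n) = A·(-4)^n.
Try constant particular solution s_p = K: K = -4K + 3 ⇒ K = \frac{3}{5}.
General: s(n) = A·(-4)^n + \frac{3}{5}.
Apply s(0) = 8: A + \frac{3}{5} = 8 ⇒ A = \frac{37}{5}.
So s(n) = \frac{37 \left(-4\right)^{n}}{5} + \frac{3}{5}.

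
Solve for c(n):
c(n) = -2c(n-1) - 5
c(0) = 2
First-order linear non-homogeneous.
Homogeneous solution: c_h(n) = A·(-2)^n.
Try constant particular solution c_p = K: K = -2K - 5 ⇒ K = - \frac{5}{3}.
General: c(n) = A·(-2)^n - \frac{5}{3}.
Apply c(0) = 2: A - \frac{5}{3} = 2 ⇒ A = \frac{11}{3}.
So c(n) = \frac{11 \left(-2\right)^{n}}{3} - \frac{5}{3}.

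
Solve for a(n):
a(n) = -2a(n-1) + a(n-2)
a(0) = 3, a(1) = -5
Characteristic equation: x² + 2x - 1 = 0.
Discriminant Δ = (-2)² + 4·(1) = 8.
Roots r₁,₂ = (-2 ± √8)/2, so r₁ = -1 + \sqrt{2}, r₂ = - \sqrt{2} - 1.
General solution: a(n) = A·r₁^n + B·r₂^n.
From the initial conditions, A + B = 3 and r₁A + r₂B = -5.
Since r₁ - r₂ = √8: A = (-5 - (3)r₂)/√8 = \frac{3}{2} - \frac{\sqrt{2}}{2}, and B = 3 - A = \frac{\sqrt{2}}{2} + \frac{3}{2}.
So a(n) = \left(\frac{3}{2} - \frac{\sqrt{2}}{2}\right)\left(-1 + \sqrt{2}\right)^n + \left(\frac{\sqrt{2}}{2} + \frac{3}{2}\right)\left(- \sqrt{2} - 1\right)^n.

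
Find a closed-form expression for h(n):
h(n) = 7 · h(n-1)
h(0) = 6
Pure geometric recurrence with ratio 7.
By induction h(n) = h(0) · (7)^n = 6 \cdot 7^{n}.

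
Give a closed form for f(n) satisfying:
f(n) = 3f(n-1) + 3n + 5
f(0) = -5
First-order linear with linear forcing.
Homogeneous solution: f_h(n) = A·(3)^n.
Try particular f_p(n) = pn + q. Substituting:
  pn + q = 3(p(n-1) + q) + 3n + 5.
Matching the n-coefficient: p = 3p + 3 ⇒ p = - \frac{3}{2}.
Matching constants: q = -3p + 3q + 5 ⇒ q = - \frac{19}{4}.
General: f(n) = A·(3)^n - \frac{3 n}{2} - \frac{19}{4}.
Apply f(0) = -5: A - \frac{19}{4} = -5 ⇒ A = - \frac{1}{4}.
So f(n) = - \frac{3^{n}}{4} - \frac{3 n}{2} - \frac{19}{4}.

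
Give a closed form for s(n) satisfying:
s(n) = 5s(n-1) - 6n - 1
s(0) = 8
First-order linear with linear forcing.
Homogeneous solution: s_h(n) = A·(5)^n.
Try particular s_p(n) = pn + q. Substituting:
  pn + q = 5(p(n-1) + q) - 6n - 1.
Matching the n-coefficient: p = 5p - 6 ⇒ p = \frac{3}{2}.
Matching constants: q = -5p + 5q - 1 ⇒ q = \frac{17}{8}.
General: s(n) = A·(5)^n + \frac{3 n}{2} + \frac{17}{8}.
Apply s(0) = 8: A + \frac{17}{8} = 8 ⇒ A = \frac{47}{8}.
So s(n) = \frac{47 \cdot 5^{n}}{8} + \frac{3 n}{2} + \frac{17}{8}.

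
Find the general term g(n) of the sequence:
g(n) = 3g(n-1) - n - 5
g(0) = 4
First-order linear with linear forcing.
Homogeneous solution: g_h(n) = A·(3)^n.
Try particular g_p(n) = pn + q. Substituting:
  pn + q = 3(p(n-1) + q) - n - 5.
Matching the n-coefficient: p = 3p - 1 ⇒ p = \frac{1}{2}.
Matching constants: q = -3p + 3q - 5 ⇒ q = \frac{13}{4}.
General: g(n) = A·(3)^n + \frac{n}{2} + \frac{13}{4}.
Apply g(0) = 4: A + \frac{13}{4} = 4 ⇒ A = \frac{3}{4}.
So g(n) = \frac{3 \cdot 3^{n}}{4} + \frac{n}{2} + \frac{13}{4}.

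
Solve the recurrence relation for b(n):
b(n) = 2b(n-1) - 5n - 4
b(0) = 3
First-order linear with linear forcing.
Homogeneous solution: b_h(n) = A·(2)^n.
Try particular b_p(n) = pn + q. Substituting:
  pn + q = 2(p(n-1) + q) - 5n - 4.
Matching the n-coefficient: p = 2p - 5 ⇒ p = 5.
Matching constants: q = -2p + 2q - 4 ⇒ q = 14.
General: b(n) = A·(2)^n + 5 n + 14.
Apply b(0) = 3: A + 14 = 3 ⇒ A = -11.
So b(n) = - 11 \cdot 2^{n} + 5 n + 14.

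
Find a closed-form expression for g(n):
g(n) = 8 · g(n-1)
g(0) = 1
Pure geometric recurrence with ratio 8.
By induction g(n) = g(0) · (8)^n = 8^{n}.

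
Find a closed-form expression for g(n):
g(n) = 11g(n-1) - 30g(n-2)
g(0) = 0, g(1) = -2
Characteristic equation: x² - 11x + 30 = 0, which factors as (x - (6))(x - (5)) = 0.
Roots r₁ = 6, r₂ = 5 (distinct).
General solution: g(n) = A·(6)^n + B·(5)^n.
From g(0) = 0: A + B = 0.
From g(1) = -2: 6A + 5B = -2.
Solving: A = -2, B = 2.
So g(n) = 2 \cdot 5^{n} - 2 \cdot 6^{n}.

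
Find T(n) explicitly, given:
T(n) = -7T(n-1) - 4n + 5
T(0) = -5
First-order linear with linear forcing.
Homogeneous solution: T_h(n) = A·(-7)^n.
Try particular T_p(n) = pn + q. Substituting:
  pn + q = -7(p(n-1) + q) - 4n + 5.
Matching the n-coefficient: p = -7p - 4 ⇒ p = - \frac{1}{2}.
Matching constants: q = 7p - 7q + 5 ⇒ q = \frac{3}{16}.
General: T(n) = A·(-7)^n - \frac{n}{2} + \frac{3}{16}.
Apply T(0) = -5: A + \frac{3}{16} = -5 ⇒ A = - \frac{83}{16}.
So T(n) = - \frac{83 \left(-7\right)^{n}}{16} - \frac{n}{2} + \frac{3}{16}.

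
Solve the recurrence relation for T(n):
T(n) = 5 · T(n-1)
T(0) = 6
Pure geometric recurrence with ratio 5.
By induction T(n) = T(0) · (5)^n = 6 \cdot 5^{n}.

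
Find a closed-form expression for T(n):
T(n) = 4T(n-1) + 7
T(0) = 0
First-order linear non-homogeneous.
Homogeneous solution: T_h(n) = A·(4)^n.
Try constant particular solution T_p = K: K = 4K + 7 ⇒ K = - \frac{7}{3}.
General: T(n) = A·(4)^n - \frac{7}{3}.
Apply T(0) = 0: A - \frac{7}{3} = 0 ⇒ A = \frac{7}{3}.
So T(n) = \frac{7 \cdot 4^{n}}{3} - \frac{7}{3}.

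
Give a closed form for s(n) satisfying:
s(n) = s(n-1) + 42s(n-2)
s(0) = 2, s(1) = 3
Characteristic equation: x² - x - 42 = 0, which factors as (x - (-6))(x - (7)) = 0.
Roots r₁ = -6, r₂ = 7 (distinct).
General solution: s(n) = A·(-6)^n + B·(7)^n.
From s(0) = 2: A + B = 2.
From s(1) = 3: -6A + 7B = 3.
Solving: A = \frac{11}{13}, B = \frac{15}{13}.
So s(n) = \frac{11 \left(-6\right)^{n}}{13} + \frac{15 \cdot 7^{n}}{13}.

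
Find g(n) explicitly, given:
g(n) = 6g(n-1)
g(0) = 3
This is a homogeneous first-order recurrence with ratio 6.
By induction g(n) = g(0) · (6)^n = 3 \cdot 6^{n}.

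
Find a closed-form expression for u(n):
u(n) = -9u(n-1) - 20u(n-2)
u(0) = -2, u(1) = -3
Characteristic equation: x² + 9x + 20 = 0, which factors as (x - (-4))(x - (-5)) = 0.
Roots r₁ = -4, r₂ = -5 (distinct).
General solution: u(n) = A·(-4)^n + B·(-5)^n.
From u(0) = -2: A + B = -2.
From u(1) = -3: -4A - 5B = -3.
Solving: A = -13, B = 11.
So u(n) = - 13 \left(-4\right)^{n} + 11 \left(-5\right)^{n}.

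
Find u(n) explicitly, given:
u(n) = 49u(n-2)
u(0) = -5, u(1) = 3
Characteristic equation: x² - 49 = 0, which factors as (x - (-7))(x - (7)) = 0.
Roots r₁ = -7, r₂ = 7 (distinct).
General solution: u(n) = A·(-7)^n + B·(7)^n.
From u(0) = -5: A + B = -5.
From u(1) = 3: -7A + 7B = 3.
Solving: A = - \frac{19}{7}, B = - \frac{16}{7}.
So u(n) = - \frac{19 \left(-7\right)^{n}}{7} - \frac{16 \cdot 7^{n}}{7}.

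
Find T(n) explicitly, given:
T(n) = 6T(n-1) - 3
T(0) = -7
First-order linear non-homogeneous.
Homogeneous solution: T_h(n) = A·(6)^n.
Try constant particular solution T_p = K: K = 6K - 3 ⇒ K = \frac{3}{5}.
General: T(n) = A·(6)^n + \frac{3}{5}.
Apply T(0) = -7: A + \frac{3}{5} = -7 ⇒ A = - \frac{38}{5}.
So T(n) = \frac{3}{5} - \frac{38 \cdot 6^{n}}{5}.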